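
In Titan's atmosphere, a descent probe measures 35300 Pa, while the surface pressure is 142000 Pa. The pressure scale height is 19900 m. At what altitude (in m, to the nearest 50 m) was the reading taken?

Invert the barometric formula: z = H ln(P₀/P).
P₀/P = 142000/35300 = 4.0227; ln(4.0227) = 1.3920.
z = 19900 × 1.3920 = 27701 m.

z ≈ 27700 m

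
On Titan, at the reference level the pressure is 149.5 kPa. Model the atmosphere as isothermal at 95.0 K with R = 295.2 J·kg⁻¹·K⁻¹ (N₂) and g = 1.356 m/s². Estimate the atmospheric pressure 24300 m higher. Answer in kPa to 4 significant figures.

Scale height: H = RT/g = 295.2 × 95.0 / 1.356 = 20681 m.
Barometric formula: P = P₀ exp(−z/H).
z/H = 24300/20681 = 1.1750; exp(−1.1750) = 0.30882.
P = 149.5 × 0.30882 = 46.169 kPa.

P ≈ 46.17 kPa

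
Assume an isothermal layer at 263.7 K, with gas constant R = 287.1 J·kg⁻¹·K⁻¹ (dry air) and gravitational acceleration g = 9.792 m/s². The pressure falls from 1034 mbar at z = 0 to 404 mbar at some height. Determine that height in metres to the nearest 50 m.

Scale height: H = RT/g = 287.1 × 263.7 / 9.792 = 7731.6 m.
Invert the barometric formula: z = H ln(P₀/P).
P₀/P = 1034/404 = 2.5594; ln(2.5594) = 0.93977.
z = 7731.6 × 0.93977 = 7265.9 m.

z ≈ 7250 m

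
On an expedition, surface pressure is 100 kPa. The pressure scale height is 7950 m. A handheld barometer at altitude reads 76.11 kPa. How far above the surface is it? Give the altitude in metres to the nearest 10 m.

z ≈ 2170 m

Invert the barometric formula: z = H ln(P₀/P).
P₀/P = 100/76.11 = 1.3139; ln(1.3139) = 0.27300.
z = 7950.0 × 0.27300 = 2170.4 m.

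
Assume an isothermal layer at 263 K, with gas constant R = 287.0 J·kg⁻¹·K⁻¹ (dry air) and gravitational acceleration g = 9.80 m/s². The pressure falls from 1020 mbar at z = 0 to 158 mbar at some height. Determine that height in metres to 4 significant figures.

z ≈ 14360 m

Scale height: H = RT/g = 287.0 × 263 / 9.80 = 7702.1 m.
Invert the barometric formula: z = H ln(P₀/P).
P₀/P = 1020/158 = 6.4557; ln(6.4557) = 1.8650.
z = 7702.1 × 1.8650 = 14364 m.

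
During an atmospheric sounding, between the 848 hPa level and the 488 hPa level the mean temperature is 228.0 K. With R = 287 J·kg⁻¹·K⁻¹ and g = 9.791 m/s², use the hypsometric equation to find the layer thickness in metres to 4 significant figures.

Δz ≈ 3693 m

Hypsometric equation: Δz = (R T̄/g) ln(P₁/P₂).
R T̄/g = 287 × 228.0 / 9.791 = 6683.3 m.
ln(848/488) = ln(1.7377) = 0.55256.
Δz = 6683.3 × 0.55256 = 3692.9 m.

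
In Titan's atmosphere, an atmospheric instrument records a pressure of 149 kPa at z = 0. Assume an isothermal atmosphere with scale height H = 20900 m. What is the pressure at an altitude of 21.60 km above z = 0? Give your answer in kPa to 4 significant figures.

Barometric formula: P = P₀ exp(−z/H).
z/H = 21600/20900 = 1.0335; exp(−1.0335) = 0.35576.
P = 149 × 0.35576 = 53.008 kPa.

P ≈ 53.01 kPa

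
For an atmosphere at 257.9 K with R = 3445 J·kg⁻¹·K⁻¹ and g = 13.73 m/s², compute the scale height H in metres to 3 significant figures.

H ≈ 64700 m

The scale height of an isothermal atmosphere is H = RT/g.
H = 3445 × 257.9 / 13.73 = 888470/13.73 = 64710 m.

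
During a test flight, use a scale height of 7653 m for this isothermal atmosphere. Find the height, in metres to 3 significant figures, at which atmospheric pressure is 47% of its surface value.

z ≈ 5780 m

Set P/P₀ = exp(−z/H) = 0.47, so z = −H ln(0.47).
−ln(0.47) = 0.75502; z = 7653.0 × 0.75502 = 5778.2 m.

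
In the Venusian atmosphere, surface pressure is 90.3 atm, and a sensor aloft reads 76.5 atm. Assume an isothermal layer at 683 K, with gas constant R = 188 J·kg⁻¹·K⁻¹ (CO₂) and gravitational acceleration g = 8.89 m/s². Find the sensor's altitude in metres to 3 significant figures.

z ≈ 2400 m

Scale height: H = RT/g = 188 × 683 / 8.89 = 14444 m.
Invert the barometric formula: z = H ln(P₀/P).
P₀/P = 90.3/76.5 = 1.1804; ln(1.1804) = 0.16585.
z = 14444 × 0.16585 = 2395.5 m.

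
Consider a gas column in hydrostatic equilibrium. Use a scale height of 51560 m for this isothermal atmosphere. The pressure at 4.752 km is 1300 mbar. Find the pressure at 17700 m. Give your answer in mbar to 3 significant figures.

Between two levels, P₂ = P₁ exp(−Δz/H) with Δz = z₂ − z₁.
Δz = 17700 − 4752.0 = 12948 m; Δz/H = 12948/51560 = 0.25112.
P₂ = 1300 × exp(−0.25112) = 1300 × 0.77793 = 1011.3 mbar.

P ≈ 1010 mbar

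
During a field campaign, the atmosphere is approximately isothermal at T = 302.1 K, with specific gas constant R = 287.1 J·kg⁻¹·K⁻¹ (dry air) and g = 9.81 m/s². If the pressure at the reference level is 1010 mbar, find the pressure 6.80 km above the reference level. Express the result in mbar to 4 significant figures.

P ≈ 468.1 mbar

Scale height: H = RT/g = 287.1 × 302.1 / 9.81 = 8841.3 m.
Barometric formula: P = P₀ exp(−z/H).
z/H = 6800.0/8841.3 = 0.76912; exp(−0.76912) = 0.46342.
P = 1010 × 0.46342 = 468.05 mbar.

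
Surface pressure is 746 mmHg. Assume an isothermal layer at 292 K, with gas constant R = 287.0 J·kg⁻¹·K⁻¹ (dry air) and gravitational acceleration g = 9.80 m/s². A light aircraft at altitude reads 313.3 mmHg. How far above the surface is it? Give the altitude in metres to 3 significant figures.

z ≈ 7420 m

Scale height: H = RT/g = 287.0 × 292 / 9.80 = 8551.4 m.
Invert the barometric formula: z = H ln(P₀/P).
P₀/P = 746/313.3 = 2.3811; ln(2.3811) = 0.86756.
z = 8551.4 × 0.86756 = 7418.9 m.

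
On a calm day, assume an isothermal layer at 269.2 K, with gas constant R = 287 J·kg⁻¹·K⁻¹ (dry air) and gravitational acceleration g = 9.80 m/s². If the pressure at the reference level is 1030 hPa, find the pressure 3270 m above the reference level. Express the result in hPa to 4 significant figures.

P ≈ 680.3 hPa

Scale height: H = RT/g = 287 × 269.2 / 9.80 = 7883.7 m.
Barometric formula: P = P₀ exp(−z/H).
z/H = 3270.0/7883.7 = 0.41478; exp(−0.41478) = 0.66049.
P = 1030 × 0.66049 = 680.30 hPa.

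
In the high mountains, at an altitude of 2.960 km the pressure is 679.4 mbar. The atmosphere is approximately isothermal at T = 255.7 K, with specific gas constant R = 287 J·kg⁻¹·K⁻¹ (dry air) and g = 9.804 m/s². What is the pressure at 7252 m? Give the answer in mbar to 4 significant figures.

P ≈ 382.9 mbar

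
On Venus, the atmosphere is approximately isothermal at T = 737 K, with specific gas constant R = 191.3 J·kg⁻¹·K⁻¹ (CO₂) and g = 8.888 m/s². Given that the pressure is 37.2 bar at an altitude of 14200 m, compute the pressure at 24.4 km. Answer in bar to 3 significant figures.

P ≈ 19.6 bar

Scale height: H = RT/g = 191.3 × 737 / 8.888 = 15863 m.
Between two levels, P₂ = P₁ exp(−Δz/H) with Δz = z₂ − z₁.
Δz = 24400 − 14200 = 10200 m; Δz/H = 10200/15863 = 0.64301.
P₂ = 37.2 × exp(−0.64301) = 37.2 × 0.52571 = 19.556 bar.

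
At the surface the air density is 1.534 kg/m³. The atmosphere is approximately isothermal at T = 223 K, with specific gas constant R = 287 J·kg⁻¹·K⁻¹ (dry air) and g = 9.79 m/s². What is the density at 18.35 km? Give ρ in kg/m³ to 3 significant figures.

Scale height: H = RT/g = 287 × 223 / 9.79 = 6537.4 m.
In an isothermal atmosphere, density decays like pressure: ρ = ρ₀ exp(−z/H).
z/H = 18350/6537.4 = 2.8069; exp(−2.8069) = 0.060392.
ρ = 1.534 × 0.060392 = 0.092641 kg/m³.

ρ ≈ 0.0926 kg/m³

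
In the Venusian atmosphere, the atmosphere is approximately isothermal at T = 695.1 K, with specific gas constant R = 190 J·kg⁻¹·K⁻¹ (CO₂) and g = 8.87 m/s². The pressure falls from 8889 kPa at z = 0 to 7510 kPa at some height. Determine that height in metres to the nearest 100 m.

z ≈ 2500 m

Scale height: H = RT/g = 190 × 695.1 / 8.87 = 14889 m.
Invert the barometric formula: z = H ln(P₀/P).
P₀/P = 8889/7510 = 1.1836; ln(1.1836) = 0.16856.
z = 14889 × 0.16856 = 2509.7 m.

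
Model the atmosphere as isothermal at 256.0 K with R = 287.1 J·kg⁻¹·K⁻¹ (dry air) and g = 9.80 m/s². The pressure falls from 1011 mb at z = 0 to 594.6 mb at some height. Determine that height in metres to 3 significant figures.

z ≈ 3980 m

Scale height: H = RT/g = 287.1 × 256.0 / 9.80 = 7499.8 m.
Invert the barometric formula: z = H ln(P₀/P).
P₀/P = 1011/594.6 = 1.7003; ln(1.7003) = 0.53080.
z = 7499.8 × 0.53080 = 3980.9 m.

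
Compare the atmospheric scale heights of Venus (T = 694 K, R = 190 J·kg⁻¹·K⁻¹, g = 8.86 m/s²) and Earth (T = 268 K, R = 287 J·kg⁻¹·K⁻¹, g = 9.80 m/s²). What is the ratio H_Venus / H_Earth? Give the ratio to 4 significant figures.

H = RT/g for each body.
H_Venus = 190 × 694 / 8.86 = 14883 m.
H_Earth = 287 × 268 / 9.80 = 7848.6 m.
H_Venus/H_Earth = 14883/7848.6 = 1.8963.

H_Venus/H_Earth ≈ 1.896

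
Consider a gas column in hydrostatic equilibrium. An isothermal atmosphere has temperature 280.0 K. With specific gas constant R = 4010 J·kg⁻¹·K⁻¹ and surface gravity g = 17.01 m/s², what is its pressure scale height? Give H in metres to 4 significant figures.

The scale height of an isothermal atmosphere is H = RT/g.
H = 4010 × 280.0 / 17.01 = 1122800/17.01 = 66008 m.

H ≈ 66010 m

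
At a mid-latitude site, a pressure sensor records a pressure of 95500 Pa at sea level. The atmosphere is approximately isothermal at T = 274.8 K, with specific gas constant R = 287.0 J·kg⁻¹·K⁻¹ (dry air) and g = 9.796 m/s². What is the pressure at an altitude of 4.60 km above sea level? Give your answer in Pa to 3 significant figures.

P ≈ 53900 Pa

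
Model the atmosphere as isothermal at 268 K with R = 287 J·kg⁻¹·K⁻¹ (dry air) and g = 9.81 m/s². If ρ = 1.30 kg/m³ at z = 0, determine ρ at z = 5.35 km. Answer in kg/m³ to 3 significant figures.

Scale height: H = RT/g = 287 × 268 / 9.81 = 7840.6 m.
In an isothermal atmosphere, density decays like pressure: ρ = ρ₀ exp(−z/H).
z/H = 5350.0/7840.6 = 0.68235; exp(−0.68235) = 0.50543.
ρ = 1.30 × 0.50543 = 0.65706 kg/m³.

ρ ≈ 0.657 kg/m³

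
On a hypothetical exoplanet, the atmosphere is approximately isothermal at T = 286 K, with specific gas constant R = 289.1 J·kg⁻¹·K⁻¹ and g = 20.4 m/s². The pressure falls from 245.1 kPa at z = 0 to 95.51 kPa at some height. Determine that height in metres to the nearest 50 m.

Scale height: H = RT/g = 289.1 × 286 / 20.4 = 4053.1 m.
Invert the barometric formula: z = H ln(P₀/P).
P₀/P = 245.1/95.51 = 2.5662; ln(2.5662) = 0.94243.
z = 4053.1 × 0.94243 = 3819.8 m.

z ≈ 3800 m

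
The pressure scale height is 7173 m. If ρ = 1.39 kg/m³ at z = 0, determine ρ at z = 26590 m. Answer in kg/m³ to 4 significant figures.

In an isothermal atmosphere, density decays like pressure: ρ = ρ₀ exp(−z/H).
z/H = 26590/7173.0 = 3.7070; exp(−3.7070) = 0.024551.
ρ = 1.39 × 0.024551 = 0.034126 kg/m³.

ρ ≈ 0.03413 kg/m³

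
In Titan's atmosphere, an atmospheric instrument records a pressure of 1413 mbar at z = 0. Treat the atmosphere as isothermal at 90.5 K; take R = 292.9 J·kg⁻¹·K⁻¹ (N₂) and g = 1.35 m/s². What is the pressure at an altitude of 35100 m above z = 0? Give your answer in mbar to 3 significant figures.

Scale height: H = RT/g = 292.9 × 90.5 / 1.35 = 19635 m.
Barometric formula: P = P₀ exp(−z/H).
z/H = 35100/19635 = 1.7876; exp(−1.7876) = 0.16736.
P = 1413 × 0.16736 = 236.48 mbar.

P ≈ 236 mbar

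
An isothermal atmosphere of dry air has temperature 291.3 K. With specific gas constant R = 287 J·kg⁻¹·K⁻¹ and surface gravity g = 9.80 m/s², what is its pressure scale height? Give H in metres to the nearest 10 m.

H ≈ 8530 m

The scale height of an isothermal atmosphere is H = RT/g.
H = 287 × 291.3 / 9.80 = 83603/9.80 = 8530.9 m.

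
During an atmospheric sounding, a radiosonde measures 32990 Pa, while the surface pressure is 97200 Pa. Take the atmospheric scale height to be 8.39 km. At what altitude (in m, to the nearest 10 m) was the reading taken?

z ≈ 9070 m

Invert the barometric formula: z = H ln(P₀/P).
P₀/P = 97200/32990 = 2.9463; ln(2.9463) = 1.0806.
z = 8390.0 × 1.0806 = 9066.2 m.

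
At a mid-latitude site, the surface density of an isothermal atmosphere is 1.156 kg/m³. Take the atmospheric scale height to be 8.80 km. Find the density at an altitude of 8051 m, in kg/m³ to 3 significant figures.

ρ ≈ 0.463 kg/m³

In an isothermal atmosphere, density decays like pressure: ρ = ρ₀ exp(−z/H).
z/H = 8051.0/8800.0 = 0.91489; exp(−0.91489) = 0.40056.
ρ = 1.156 × 0.40056 = 0.46305 kg/m³.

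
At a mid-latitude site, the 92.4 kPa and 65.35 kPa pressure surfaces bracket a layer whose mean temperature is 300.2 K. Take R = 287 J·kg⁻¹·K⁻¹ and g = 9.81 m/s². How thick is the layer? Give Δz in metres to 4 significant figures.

Δz ≈ 3042 m

Hypsometric equation: Δz = (R T̄/g) ln(P₁/P₂).
R T̄/g = 287 × 300.2 / 9.81 = 8782.6 m.
ln(92.4/65.35) = ln(1.4139) = 0.34635.
Δz = 8782.6 × 0.34635 = 3041.9 m.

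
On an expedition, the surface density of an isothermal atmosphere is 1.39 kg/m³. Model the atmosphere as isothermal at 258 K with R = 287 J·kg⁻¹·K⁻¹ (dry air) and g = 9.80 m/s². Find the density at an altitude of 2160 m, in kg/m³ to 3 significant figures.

ρ ≈ 1.04 kg/m³

Scale height: H = RT/g = 287 × 258 / 9.80 = 7555.7 m.
In an isothermal atmosphere, density decays like pressure: ρ = ρ₀ exp(−z/H).
z/H = 2160.0/7555.7 = 0.28588; exp(−0.28588) = 0.75135.
ρ = 1.39 × 0.75135 = 1.0444 kg/m³.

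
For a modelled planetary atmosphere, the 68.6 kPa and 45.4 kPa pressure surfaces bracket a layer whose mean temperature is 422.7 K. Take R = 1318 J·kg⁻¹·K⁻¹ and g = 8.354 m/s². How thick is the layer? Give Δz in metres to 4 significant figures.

Δz ≈ 27530 m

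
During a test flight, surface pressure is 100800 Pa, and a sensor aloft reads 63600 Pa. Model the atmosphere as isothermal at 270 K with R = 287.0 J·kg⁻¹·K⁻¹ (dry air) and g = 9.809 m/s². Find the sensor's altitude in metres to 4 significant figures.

Scale height: H = RT/g = 287.0 × 270 / 9.809 = 7899.9 m.
Invert the barometric formula: z = H ln(P₀/P).
P₀/P = 100800/63600 = 1.5849; ln(1.5849) = 0.46052.
z = 7899.9 × 0.46052 = 3638.1 m.

z ≈ 3638 m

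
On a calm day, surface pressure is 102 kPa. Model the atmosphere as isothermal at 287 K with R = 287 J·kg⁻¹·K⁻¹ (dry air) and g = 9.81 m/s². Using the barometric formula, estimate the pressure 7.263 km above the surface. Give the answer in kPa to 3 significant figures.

P ≈ 42.9 kPa

Scale height: H = RT/g = 287 × 287 / 9.81 = 8396.4 m.
Barometric formula: P = P₀ exp(−z/H).
z/H = 7263.0/8396.4 = 0.86501; exp(−0.86501) = 0.42105.
P = 102 × 0.42105 = 42.947 kPa.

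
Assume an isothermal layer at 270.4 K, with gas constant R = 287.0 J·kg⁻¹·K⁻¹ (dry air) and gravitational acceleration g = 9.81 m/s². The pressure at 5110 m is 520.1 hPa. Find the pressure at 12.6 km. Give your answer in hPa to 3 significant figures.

P ≈ 202 hPa

Scale height: H = RT/g = 287.0 × 270.4 / 9.81 = 7910.8 m.
Between two levels, P₂ = P₁ exp(−Δz/H) with Δz = z₂ − z₁.
Δz = 12600 − 5110.0 = 7490.0 m; Δz/H = 7490.0/7910.8 = 0.94681.
P₂ = 520.1 × exp(−0.94681) = 520.1 × 0.38798 = 201.79 hPa.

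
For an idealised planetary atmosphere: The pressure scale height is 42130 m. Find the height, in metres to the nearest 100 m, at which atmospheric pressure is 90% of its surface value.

Set P/P₀ = exp(−z/H) = 0.9, so z = −H ln(0.9).
−ln(0.9) = 0.10536; z = 42130 × 0.10536 = 4438.8 m.

z ≈ 4400 m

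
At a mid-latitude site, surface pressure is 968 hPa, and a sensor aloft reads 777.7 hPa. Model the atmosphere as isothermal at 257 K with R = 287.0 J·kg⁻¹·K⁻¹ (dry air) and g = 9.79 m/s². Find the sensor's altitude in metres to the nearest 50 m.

z ≈ 1650 m

Scale height: H = RT/g = 287.0 × 257 / 9.79 = 7534.1 m.
Invert the barometric formula: z = H ln(P₀/P).
P₀/P = 968/777.7 = 1.2447; ln(1.2447) = 0.21889.
z = 7534.1 × 0.21889 = 1649.1 m.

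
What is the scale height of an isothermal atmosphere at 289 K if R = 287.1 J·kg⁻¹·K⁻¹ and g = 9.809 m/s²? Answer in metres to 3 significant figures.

H ≈ 8460 m

The scale height of an isothermal atmosphere is H = RT/g.
H = 287.1 × 289 / 9.809 = 82972/9.809 = 8458.8 m.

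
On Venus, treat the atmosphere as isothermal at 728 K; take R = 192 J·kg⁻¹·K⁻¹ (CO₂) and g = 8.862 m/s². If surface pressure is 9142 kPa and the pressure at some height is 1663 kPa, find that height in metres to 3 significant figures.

z ≈ 26900 m

Scale height: H = RT/g = 192 × 728 / 8.862 = 15773 m.
Invert the barometric formula: z = H ln(P₀/P).
P₀/P = 9142/1663 = 5.4973; ln(5.4973) = 1.7043.
z = 15773 × 1.7043 = 26882 m.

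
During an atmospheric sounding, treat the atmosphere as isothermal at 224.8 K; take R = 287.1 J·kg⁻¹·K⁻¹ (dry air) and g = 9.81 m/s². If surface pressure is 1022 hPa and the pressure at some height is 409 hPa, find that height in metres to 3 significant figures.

Scale height: H = RT/g = 287.1 × 224.8 / 9.81 = 6579.0 m.
Invert the barometric formula: z = H ln(P₀/P).
P₀/P = 1022/409 = 2.4988; ln(2.4988) = 0.91581.
z = 6579.0 × 0.91581 = 6025.1 m.

z ≈ 6030 m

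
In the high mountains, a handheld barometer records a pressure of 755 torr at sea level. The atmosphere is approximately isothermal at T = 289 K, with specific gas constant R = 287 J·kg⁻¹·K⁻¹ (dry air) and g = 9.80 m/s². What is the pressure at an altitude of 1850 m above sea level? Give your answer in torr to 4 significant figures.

Scale height: H = RT/g = 287 × 289 / 9.80 = 8463.6 m.
Barometric formula: P = P₀ exp(−z/H).
z/H = 1850.0/8463.6 = 0.21858; exp(−0.21858) = 0.80366.
P = 755 × 0.80366 = 606.76 torr.

P ≈ 606.8 torr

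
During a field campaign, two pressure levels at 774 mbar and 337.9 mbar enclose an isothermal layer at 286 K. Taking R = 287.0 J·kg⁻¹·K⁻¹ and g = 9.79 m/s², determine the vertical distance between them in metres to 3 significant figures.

Hypsometric equation: Δz = (R T̄/g) ln(P₁/P₂).
R T̄/g = 287.0 × 286 / 9.79 = 8384.3 m.
ln(774/337.9) = ln(2.2906) = 0.82881.
Δz = 8384.3 × 0.82881 = 6949.0 m.

Δz ≈ 6950 m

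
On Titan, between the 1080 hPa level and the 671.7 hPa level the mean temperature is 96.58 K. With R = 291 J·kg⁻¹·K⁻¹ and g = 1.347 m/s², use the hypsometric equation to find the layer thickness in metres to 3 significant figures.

Δz ≈ 9910 m

Hypsometric equation: Δz = (R T̄/g) ln(P₁/P₂).
R T̄/g = 291 × 96.58 / 1.347 = 20865 m.
ln(1080/671.7) = ln(1.6079) = 0.47493.
Δz = 20865 × 0.47493 = 9909.4 m.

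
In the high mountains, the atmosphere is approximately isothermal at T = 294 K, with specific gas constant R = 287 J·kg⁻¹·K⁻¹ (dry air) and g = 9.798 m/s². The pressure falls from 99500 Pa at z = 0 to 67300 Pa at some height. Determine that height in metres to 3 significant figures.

z ≈ 3370 m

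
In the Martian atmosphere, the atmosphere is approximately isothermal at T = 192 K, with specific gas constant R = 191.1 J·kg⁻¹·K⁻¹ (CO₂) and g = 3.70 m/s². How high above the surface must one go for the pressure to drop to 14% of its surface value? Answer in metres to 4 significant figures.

z ≈ 19500 m

Scale height: H = RT/g = 191.1 × 192 / 3.70 = 9916.5 m.
Set P/P₀ = exp(−z/H) = 0.14, so z = −H ln(0.14).
−ln(0.14) = 1.9661; z = 9916.5 × 1.9661 = 19497 m.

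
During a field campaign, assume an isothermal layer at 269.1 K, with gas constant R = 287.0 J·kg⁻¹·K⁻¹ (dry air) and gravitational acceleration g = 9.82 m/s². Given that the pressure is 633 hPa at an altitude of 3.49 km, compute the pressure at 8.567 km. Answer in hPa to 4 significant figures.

Scale height: H = RT/g = 287.0 × 269.1 / 9.82 = 7864.7 m.
Between two levels, P₂ = P₁ exp(−Δz/H) with Δz = z₂ − z₁.
Δz = 8567.0 − 3490.0 = 5077.0 m; Δz/H = 5077.0/7864.7 = 0.64554.
P₂ = 633 × exp(−0.64554) = 633 × 0.52438 = 331.93 hPa.

P ≈ 331.9 hPa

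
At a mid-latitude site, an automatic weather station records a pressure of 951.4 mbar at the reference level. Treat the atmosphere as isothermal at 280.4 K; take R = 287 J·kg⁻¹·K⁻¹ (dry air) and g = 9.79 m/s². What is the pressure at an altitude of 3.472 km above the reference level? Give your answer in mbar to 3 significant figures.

Scale height: H = RT/g = 287 × 280.4 / 9.79 = 8220.1 m.
Barometric formula: P = P₀ exp(−z/H).
z/H = 3472.0/8220.1 = 0.42238; exp(−0.42238) = 0.65548.
P = 951.4 × 0.65548 = 623.62 mbar.

P ≈ 624 mbar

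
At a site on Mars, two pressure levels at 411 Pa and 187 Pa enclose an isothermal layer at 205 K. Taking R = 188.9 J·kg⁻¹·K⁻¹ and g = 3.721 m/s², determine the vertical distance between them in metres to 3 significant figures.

Hypsometric equation: Δz = (R T̄/g) ln(P₁/P₂).
R T̄/g = 188.9 × 205 / 3.721 = 10407 m.
ln(411/187) = ln(2.1979) = 0.78750.
Δz = 10407 × 0.78750 = 8195.5 m.

Δz ≈ 8200 m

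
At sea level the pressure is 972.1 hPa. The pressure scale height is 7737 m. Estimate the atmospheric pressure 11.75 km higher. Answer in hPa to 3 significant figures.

P ≈ 213 hPa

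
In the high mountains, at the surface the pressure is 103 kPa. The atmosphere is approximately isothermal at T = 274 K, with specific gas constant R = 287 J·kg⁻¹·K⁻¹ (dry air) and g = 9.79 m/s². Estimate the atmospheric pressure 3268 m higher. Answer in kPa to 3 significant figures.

Scale height: H = RT/g = 287 × 274 / 9.79 = 8032.5 m.
Barometric formula: P = P₀ exp(−z/H).
z/H = 3268.0/8032.5 = 0.40685; exp(−0.40685) = 0.66574.
P = 103 × 0.66574 = 68.571 kPa.

P ≈ 68.6 kPa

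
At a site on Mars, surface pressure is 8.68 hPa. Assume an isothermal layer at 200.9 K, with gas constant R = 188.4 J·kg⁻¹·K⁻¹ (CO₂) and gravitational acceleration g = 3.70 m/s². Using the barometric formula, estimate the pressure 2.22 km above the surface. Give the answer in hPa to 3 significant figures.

P ≈ 6.99 hPa

Scale height: H = RT/g = 188.4 × 200.9 / 3.70 = 10230 m.
Barometric formula: P = P₀ exp(−z/H).
z/H = 2220.0/10230 = 0.21701; exp(−0.21701) = 0.80492.
P = 8.68 × 0.80492 = 6.9867 hPa.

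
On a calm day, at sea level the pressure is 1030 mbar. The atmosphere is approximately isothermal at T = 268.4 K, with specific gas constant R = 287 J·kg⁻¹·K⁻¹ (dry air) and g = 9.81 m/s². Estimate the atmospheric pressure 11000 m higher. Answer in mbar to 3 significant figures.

P ≈ 254 mbar

Scale height: H = RT/g = 287 × 268.4 / 9.81 = 7852.3 m.
Barometric formula: P = P₀ exp(−z/H).
z/H = 11000/7852.3 = 1.4009; exp(−1.4009) = 0.24638.
P = 1030 × 0.24638 = 253.77 mbar.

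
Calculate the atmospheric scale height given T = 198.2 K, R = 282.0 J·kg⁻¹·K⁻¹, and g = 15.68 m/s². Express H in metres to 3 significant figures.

H ≈ 3560 m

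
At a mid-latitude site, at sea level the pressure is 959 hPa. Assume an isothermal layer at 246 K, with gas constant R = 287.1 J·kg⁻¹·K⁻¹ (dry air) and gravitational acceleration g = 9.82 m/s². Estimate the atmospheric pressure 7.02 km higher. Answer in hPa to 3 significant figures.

Scale height: H = RT/g = 287.1 × 246 / 9.82 = 7192.1 m.
Barometric formula: P = P₀ exp(−z/H).
z/H = 7020.0/7192.1 = 0.97607; exp(−0.97607) = 0.37679.
P = 959 × 0.37679 = 361.34 hPa.

P ≈ 361 hPa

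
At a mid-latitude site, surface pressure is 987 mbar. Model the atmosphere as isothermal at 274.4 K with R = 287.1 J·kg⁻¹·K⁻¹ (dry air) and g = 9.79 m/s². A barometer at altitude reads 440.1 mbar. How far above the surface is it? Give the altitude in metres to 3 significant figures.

Scale height: H = RT/g = 287.1 × 274.4 / 9.79 = 8047.0 m.
Invert the barometric formula: z = H ln(P₀/P).
P₀/P = 987/440.1 = 2.2427; ln(2.2427) = 0.80768.
z = 8047.0 × 0.80768 = 6499.4 m.

z ≈ 6500 m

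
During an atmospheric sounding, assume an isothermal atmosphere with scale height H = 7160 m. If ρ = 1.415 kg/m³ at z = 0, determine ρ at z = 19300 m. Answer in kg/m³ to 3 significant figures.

In an isothermal atmosphere, density decays like pressure: ρ = ρ₀ exp(−z/H).
z/H = 19300/7160.0 = 2.6955; exp(−2.6955) = 0.067509.
ρ = 1.415 × 0.067509 = 0.095525 kg/m³.

ρ ≈ 0.0955 kg/m³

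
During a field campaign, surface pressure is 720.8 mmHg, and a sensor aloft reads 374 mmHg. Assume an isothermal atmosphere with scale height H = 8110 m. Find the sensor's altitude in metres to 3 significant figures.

z ≈ 5320 m

Invert the barometric formula: z = H ln(P₀/P).
P₀/P = 720.8/374 = 1.9273; ln(1.9273) = 0.65612.
z = 8110.0 × 0.65612 = 5321.1 m.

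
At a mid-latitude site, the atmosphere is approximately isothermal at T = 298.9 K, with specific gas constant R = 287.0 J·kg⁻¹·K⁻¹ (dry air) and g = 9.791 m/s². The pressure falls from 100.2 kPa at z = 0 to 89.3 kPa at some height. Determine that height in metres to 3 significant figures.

Scale height: H = RT/g = 287.0 × 298.9 / 9.791 = 8761.5 m.
Invert the barometric formula: z = H ln(P₀/P).
P₀/P = 100.2/89.3 = 1.1221; ln(1.1221) = 0.11520.
z = 8761.5 × 0.11520 = 1009.3 m.

z ≈ 1010 m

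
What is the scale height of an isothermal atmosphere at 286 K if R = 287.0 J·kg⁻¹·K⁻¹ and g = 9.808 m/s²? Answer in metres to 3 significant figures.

The scale height of an isothermal atmosphere is H = RT/g.
H = 287.0 × 286 / 9.808 = 82082/9.808 = 8368.9 m.

H ≈ 8370 m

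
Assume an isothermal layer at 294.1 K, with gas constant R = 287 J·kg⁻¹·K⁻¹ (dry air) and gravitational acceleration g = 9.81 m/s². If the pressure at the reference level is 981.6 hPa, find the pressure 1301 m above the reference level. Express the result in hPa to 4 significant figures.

Scale height: H = RT/g = 287 × 294.1 / 9.81 = 8604.1 m.
Barometric formula: P = P₀ exp(−z/H).
z/H = 1301.0/8604.1 = 0.15121; exp(−0.15121) = 0.85967.
P = 981.6 × 0.85967 = 843.85 hPa.

P ≈ 843.9 hPa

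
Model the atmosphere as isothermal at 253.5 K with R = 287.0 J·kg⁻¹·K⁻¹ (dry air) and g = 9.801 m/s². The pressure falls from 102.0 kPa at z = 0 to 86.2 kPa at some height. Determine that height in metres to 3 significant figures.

z ≈ 1250 m

Scale height: H = RT/g = 287.0 × 253.5 / 9.801 = 7423.2 m.
Invert the barometric formula: z = H ln(P₀/P).
P₀/P = 102.0/86.2 = 1.1833; ln(1.1833) = 0.16831.
z = 7423.2 × 0.16831 = 1249.4 m.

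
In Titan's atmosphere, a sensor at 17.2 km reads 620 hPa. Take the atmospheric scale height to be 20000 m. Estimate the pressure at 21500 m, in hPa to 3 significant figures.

Between two levels, P₂ = P₁ exp(−Δz/H) with Δz = z₂ − z₁.
Δz = 21500 − 17200 = 4300.0 m; Δz/H = 4300.0/20000 = 0.21500.
P₂ = 620 × exp(−0.21500) = 620 × 0.80654 = 500.05 hPa.

P ≈ 500 hPa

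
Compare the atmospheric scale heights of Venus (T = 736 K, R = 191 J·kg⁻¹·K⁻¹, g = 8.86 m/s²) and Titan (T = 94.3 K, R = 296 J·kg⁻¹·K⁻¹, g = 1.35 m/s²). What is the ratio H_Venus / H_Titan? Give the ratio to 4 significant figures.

H_Venus/H_Titan ≈ 0.7674

H = RT/g for each body.
H_Venus = 191 × 736 / 8.86 = 15866 m.
H_Titan = 296 × 94.3 / 1.35 = 20676 m.
H_Venus/H_Titan = 15866/20676 = 0.76736.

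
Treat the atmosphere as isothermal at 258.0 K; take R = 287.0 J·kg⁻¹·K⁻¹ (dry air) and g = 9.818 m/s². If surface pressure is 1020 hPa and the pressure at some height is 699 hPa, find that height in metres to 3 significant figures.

Scale height: H = RT/g = 287.0 × 258.0 / 9.818 = 7541.9 m.
Invert the barometric formula: z = H ln(P₀/P).
P₀/P = 1020/699 = 1.4592; ln(1.4592) = 0.37789.
z = 7541.9 × 0.37789 = 2850.0 m.

z ≈ 2850 m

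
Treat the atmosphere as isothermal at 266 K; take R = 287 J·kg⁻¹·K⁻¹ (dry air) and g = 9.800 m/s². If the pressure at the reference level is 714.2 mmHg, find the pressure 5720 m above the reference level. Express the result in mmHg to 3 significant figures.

P ≈ 343 mmHg

Scale height: H = RT/g = 287 × 266 / 9.800 = 7790.0 m.
Barometric formula: P = P₀ exp(−z/H).
z/H = 5720.0/7790.0 = 0.73427; exp(−0.73427) = 0.47986.
P = 714.2 × 0.47986 = 342.72 mmHg.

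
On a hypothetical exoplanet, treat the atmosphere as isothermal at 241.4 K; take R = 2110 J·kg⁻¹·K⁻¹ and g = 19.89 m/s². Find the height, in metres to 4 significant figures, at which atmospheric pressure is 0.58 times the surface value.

z ≈ 13950 m

Scale height: H = RT/g = 2110 × 241.4 / 19.89 = 25609 m.
Set P/P₀ = exp(−z/H) = 0.58, so z = −H ln(0.58).
−ln(0.58) = 0.54473; z = 25609 × 0.54473 = 13950 m.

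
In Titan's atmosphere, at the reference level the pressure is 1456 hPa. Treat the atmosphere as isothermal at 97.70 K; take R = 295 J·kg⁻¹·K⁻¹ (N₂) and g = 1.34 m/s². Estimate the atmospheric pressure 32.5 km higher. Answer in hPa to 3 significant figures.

Scale height: H = RT/g = 295 × 97.70 / 1.34 = 21509 m.
Barometric formula: P = P₀ exp(−z/H).
z/H = 32500/21509 = 1.5110; exp(−1.5110) = 0.22069.
P = 1456 × 0.22069 = 321.32 hPa.

P ≈ 321 hPa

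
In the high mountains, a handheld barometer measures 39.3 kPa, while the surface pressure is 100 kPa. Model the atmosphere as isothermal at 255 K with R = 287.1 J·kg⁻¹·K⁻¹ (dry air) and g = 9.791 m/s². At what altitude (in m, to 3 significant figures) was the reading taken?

z ≈ 6980 m

Scale height: H = RT/g = 287.1 × 255 / 9.791 = 7477.3 m.
Invert the barometric formula: z = H ln(P₀/P).
P₀/P = 100/39.3 = 2.5445; ln(2.5445) = 0.93393.
z = 7477.3 × 0.93393 = 6983.3 m.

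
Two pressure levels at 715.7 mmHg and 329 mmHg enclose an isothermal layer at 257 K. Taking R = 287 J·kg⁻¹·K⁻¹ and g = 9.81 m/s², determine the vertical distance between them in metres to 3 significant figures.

Δz ≈ 5840 m

Hypsometric equation: Δz = (R T̄/g) ln(P₁/P₂).
R T̄/g = 287 × 257 / 9.81 = 7518.8 m.
ln(715.7/329) = ln(2.1754) = 0.77721.
Δz = 7518.8 × 0.77721 = 5843.7 m.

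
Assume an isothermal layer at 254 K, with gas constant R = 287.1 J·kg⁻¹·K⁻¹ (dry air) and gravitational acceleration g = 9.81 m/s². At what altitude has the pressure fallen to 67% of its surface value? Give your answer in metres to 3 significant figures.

z ≈ 2980 m

Scale height: H = RT/g = 287.1 × 254 / 9.81 = 7433.6 m.
Set P/P₀ = exp(−z/H) = 0.67, so z = −H ln(0.67).
−ln(0.67) = 0.40048; z = 7433.6 × 0.40048 = 2977.0 m.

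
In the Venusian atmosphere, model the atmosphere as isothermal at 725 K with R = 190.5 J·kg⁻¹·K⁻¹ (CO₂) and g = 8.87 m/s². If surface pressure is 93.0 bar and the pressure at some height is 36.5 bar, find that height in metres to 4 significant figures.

z ≈ 14560 m

Scale height: H = RT/g = 190.5 × 725 / 8.87 = 15571 m.
Invert the barometric formula: z = H ln(P₀/P).
P₀/P = 93.0/36.5 = 2.5479; ln(2.5479) = 0.93527.
z = 15571 × 0.93527 = 14563 m.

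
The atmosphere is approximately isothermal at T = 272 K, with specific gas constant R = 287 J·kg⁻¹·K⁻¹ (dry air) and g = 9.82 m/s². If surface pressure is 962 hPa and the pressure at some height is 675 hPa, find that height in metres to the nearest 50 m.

Scale height: H = RT/g = 287 × 272 / 9.82 = 7949.5 m.
Invert the barometric formula: z = H ln(P₀/P).
P₀/P = 962/675 = 1.4252; ln(1.4252) = 0.35431.
z = 7949.5 × 0.35431 = 2816.6 m.

z ≈ 2800 m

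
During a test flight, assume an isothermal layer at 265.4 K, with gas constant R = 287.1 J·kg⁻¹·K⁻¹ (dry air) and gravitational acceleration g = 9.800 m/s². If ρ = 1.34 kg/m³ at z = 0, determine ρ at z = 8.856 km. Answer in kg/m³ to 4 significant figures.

ρ ≈ 0.4290 kg/m³

Scale height: H = RT/g = 287.1 × 265.4 / 9.800 = 7775.1 m.
In an isothermal atmosphere, density decays like pressure: ρ = ρ₀ exp(−z/H).
z/H = 8856.0/7775.1 = 1.1390; exp(−1.1390) = 0.32014.
ρ = 1.34 × 0.32014 = 0.42899 kg/m³.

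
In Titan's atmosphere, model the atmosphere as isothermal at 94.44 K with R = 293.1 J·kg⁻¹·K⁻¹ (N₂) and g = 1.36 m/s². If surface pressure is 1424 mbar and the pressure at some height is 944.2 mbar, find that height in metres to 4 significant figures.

Scale height: H = RT/g = 293.1 × 94.44 / 1.36 = 20353 m.
Invert the barometric formula: z = H ln(P₀/P).
P₀/P = 1424/944.2 = 1.5082; ln(1.5082) = 0.41092.
z = 20353 × 0.41092 = 8363.5 m.

z ≈ 8363 m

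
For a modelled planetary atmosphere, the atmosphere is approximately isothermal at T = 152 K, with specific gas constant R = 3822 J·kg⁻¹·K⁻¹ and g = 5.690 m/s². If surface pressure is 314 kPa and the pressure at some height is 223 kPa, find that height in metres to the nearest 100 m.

z ≈ 34900 m

Scale height: H = RT/g = 3822 × 152 / 5.690 = 102100 m.
Invert the barometric formula: z = H ln(P₀/P).
P₀/P = 314/223 = 1.4081; ln(1.4081) = 0.34224.
z = 102100 × 0.34224 = 34943 m.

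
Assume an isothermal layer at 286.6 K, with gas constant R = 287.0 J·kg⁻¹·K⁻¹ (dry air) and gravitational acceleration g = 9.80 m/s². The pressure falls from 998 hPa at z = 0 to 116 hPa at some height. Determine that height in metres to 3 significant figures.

z ≈ 18100 m

Scale height: H = RT/g = 287.0 × 286.6 / 9.80 = 8393.3 m.
Invert the barometric formula: z = H ln(P₀/P).
P₀/P = 998/116 = 8.6034; ln(8.6034) = 2.1522.
z = 8393.3 × 2.1522 = 18064 m.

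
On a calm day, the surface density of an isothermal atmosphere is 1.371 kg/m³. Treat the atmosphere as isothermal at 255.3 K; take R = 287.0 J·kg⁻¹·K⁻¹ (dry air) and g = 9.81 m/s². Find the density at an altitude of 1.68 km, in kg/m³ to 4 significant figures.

ρ ≈ 1.095 kg/m³

Scale height: H = RT/g = 287.0 × 255.3 / 9.81 = 7469.0 m.
In an isothermal atmosphere, density decays like pressure: ρ = ρ₀ exp(−z/H).
z/H = 1680.0/7469.0 = 0.22493; exp(−0.22493) = 0.79857.
ρ = 1.371 × 0.79857 = 1.0948 kg/m³.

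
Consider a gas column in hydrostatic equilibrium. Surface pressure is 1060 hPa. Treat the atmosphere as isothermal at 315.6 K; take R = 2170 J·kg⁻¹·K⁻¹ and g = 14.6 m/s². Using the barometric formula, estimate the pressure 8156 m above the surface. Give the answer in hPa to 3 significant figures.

P ≈ 891 hPa

Scale height: H = RT/g = 2170 × 315.6 / 14.6 = 46908 m.
Barometric formula: P = P₀ exp(−z/H).
z/H = 8156.0/46908 = 0.17387; exp(−0.17387) = 0.84041.
P = 1060 × 0.84041 = 890.83 hPa.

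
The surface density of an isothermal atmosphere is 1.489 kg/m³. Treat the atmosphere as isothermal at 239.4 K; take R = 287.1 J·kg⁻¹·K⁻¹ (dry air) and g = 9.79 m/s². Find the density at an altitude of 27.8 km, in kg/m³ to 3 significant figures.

ρ ≈ 0.0284 kg/m³

Scale height: H = RT/g = 287.1 × 239.4 / 9.79 = 7020.6 m.
In an isothermal atmosphere, density decays like pressure: ρ = ρ₀ exp(−z/H).
z/H = 27800/7020.6 = 3.9598; exp(−3.9598) = 0.019067.
ρ = 1.489 × 0.019067 = 0.028391 kg/m³.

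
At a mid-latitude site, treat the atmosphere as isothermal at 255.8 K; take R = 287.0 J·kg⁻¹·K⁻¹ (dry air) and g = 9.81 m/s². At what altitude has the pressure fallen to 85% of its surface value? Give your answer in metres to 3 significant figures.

Scale height: H = RT/g = 287.0 × 255.8 / 9.81 = 7483.6 m.
Set P/P₀ = exp(−z/H) = 0.85, so z = −H ln(0.85).
−ln(0.85) = 0.16252; z = 7483.6 × 0.16252 = 1216.2 m.

z ≈ 1220 m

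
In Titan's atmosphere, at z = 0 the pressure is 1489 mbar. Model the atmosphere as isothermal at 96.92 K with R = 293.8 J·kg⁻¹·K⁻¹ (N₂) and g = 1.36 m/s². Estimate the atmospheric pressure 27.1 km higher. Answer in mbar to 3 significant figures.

P ≈ 408 mbar

Scale height: H = RT/g = 293.8 × 96.92 / 1.36 = 20938 m.
Barometric formula: P = P₀ exp(−z/H).
z/H = 27100/20938 = 1.2943; exp(−1.2943) = 0.27409.
P = 1489 × 0.27409 = 408.12 mbar.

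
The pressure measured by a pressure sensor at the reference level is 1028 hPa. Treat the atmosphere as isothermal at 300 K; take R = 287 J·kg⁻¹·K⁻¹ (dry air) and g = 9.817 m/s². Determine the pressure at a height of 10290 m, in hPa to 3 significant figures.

Scale height: H = RT/g = 287 × 300 / 9.817 = 8770.5 m.
Barometric formula: P = P₀ exp(−z/H).
z/H = 10290/8770.5 = 1.1733; exp(−1.1733) = 0.30934.
P = 1028 × 0.30934 = 318.00 hPa.

P ≈ 318 hPa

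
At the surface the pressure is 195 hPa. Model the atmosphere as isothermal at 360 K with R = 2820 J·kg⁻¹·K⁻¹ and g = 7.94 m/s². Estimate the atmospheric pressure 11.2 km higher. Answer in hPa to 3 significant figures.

P ≈ 179 hPa

Scale height: H = RT/g = 2820 × 360 / 7.94 = 127860 m.
Barometric formula: P = P₀ exp(−z/H).
z/H = 11200/127860 = 0.087596; exp(−0.087596) = 0.91613.
P = 195 × 0.91613 = 178.65 hPa.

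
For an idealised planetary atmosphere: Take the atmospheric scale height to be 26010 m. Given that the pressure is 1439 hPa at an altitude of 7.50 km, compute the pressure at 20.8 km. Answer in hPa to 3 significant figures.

P ≈ 863 hPa

Between two levels, P₂ = P₁ exp(−Δz/H) with Δz = z₂ − z₁.
Δz = 20800 − 7500.0 = 13300 m; Δz/H = 13300/26010 = 0.51134.
P₂ = 1439 × exp(−0.51134) = 1439 × 0.59969 = 862.95 hPa.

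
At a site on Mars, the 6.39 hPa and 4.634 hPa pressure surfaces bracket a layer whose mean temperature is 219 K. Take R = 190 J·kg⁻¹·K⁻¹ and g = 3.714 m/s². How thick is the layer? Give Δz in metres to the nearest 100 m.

Hypsometric equation: Δz = (R T̄/g) ln(P₁/P₂).
R T̄/g = 190 × 219 / 3.714 = 11204 m.
ln(6.39/4.634) = ln(1.3789) = 0.32129.
Δz = 11204 × 0.32129 = 3599.7 m.

Δz ≈ 3600 m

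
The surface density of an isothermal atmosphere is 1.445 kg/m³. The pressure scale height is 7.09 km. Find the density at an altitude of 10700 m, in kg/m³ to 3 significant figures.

ρ ≈ 0.319 kg/m³

In an isothermal atmosphere, density decays like pressure: ρ = ρ₀ exp(−z/H).
z/H = 10700/7090.0 = 1.5092; exp(−1.5092) = 0.22109.
ρ = 1.445 × 0.22109 = 0.31948 kg/m³.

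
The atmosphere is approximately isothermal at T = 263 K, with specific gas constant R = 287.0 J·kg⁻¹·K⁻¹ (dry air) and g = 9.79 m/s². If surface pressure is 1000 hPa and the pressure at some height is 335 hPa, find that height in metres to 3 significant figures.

Scale height: H = RT/g = 287.0 × 263 / 9.79 = 7710.0 m.
Invert the barometric formula: z = H ln(P₀/P).
P₀/P = 1000/335 = 2.9851; ln(2.9851) = 1.0936.
z = 7710.0 × 1.0936 = 8431.7 m.

z ≈ 8430 m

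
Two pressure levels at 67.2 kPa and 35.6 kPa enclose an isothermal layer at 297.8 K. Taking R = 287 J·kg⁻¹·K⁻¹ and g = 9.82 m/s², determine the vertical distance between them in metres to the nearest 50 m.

Δz ≈ 5550 m

Hypsometric equation: Δz = (R T̄/g) ln(P₁/P₂).
R T̄/g = 287 × 297.8 / 9.82 = 8703.5 m.
ln(67.2/35.6) = ln(1.8876) = 0.63531.
Δz = 8703.5 × 0.63531 = 5529.4 m.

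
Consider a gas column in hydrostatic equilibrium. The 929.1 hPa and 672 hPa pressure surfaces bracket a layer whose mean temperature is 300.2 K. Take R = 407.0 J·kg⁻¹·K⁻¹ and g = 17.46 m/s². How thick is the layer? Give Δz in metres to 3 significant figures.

Δz ≈ 2270 m

Hypsometric equation: Δz = (R T̄/g) ln(P₁/P₂).
R T̄/g = 407.0 × 300.2 / 17.46 = 6997.8 m.
ln(929.1/672) = ln(1.3826) = 0.32397.
Δz = 6997.8 × 0.32397 = 2267.1 m.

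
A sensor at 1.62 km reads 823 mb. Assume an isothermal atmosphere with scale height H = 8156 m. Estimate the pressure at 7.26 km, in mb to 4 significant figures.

P ≈ 412.2 mb

Between two levels, P₂ = P₁ exp(−Δz/H) with Δz = z₂ − z₁.
Δz = 7260.0 − 1620.0 = 5640.0 m; Δz/H = 5640.0/8156.0 = 0.69152.
P₂ = 823 × exp(−0.69152) = 823 × 0.50081 = 412.17 mb.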